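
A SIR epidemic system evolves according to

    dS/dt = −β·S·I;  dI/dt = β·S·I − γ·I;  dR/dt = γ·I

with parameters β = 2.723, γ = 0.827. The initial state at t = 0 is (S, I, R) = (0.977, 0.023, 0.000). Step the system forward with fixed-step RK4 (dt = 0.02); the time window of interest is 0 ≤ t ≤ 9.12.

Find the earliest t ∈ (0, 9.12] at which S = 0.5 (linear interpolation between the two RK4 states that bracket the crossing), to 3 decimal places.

t = 1.875

t=0.000: state=(0.977, 0.023, 0.000)
step 1 (dt=0.02): k1=(-0.061, 0.042, 0.019), k2=(-0.062, 0.043, 0.019), k3=(-0.062, 0.043, 0.019), k4=(-0.063, 0.044, 0.020); state += dt/6·(k1+2k2+2k3+k4)
t=0.020: state=(0.976, 0.024, 0.000)
t=0.040: state=(0.974, 0.025, 0.001)
t=0.060: state=(0.973, 0.026, 0.001)
continuing one RK4 step at a time; state shown every 25 steps (Δt=0.5):
t=0.500: state=(0.929, 0.056, 0.015)
t=1.000: state=(0.826, 0.123, 0.051)
t=1.500: state=(0.654, 0.224, 0.122)
t=1.860: state=(0.506, 0.294, 0.200)
next step: t=1.880: state=(0.498, 0.297, 0.205) — S has crossed 0.5
linear interpolation between t=1.860 (0.50607) and t=1.880 (0.49799) → t≈1.875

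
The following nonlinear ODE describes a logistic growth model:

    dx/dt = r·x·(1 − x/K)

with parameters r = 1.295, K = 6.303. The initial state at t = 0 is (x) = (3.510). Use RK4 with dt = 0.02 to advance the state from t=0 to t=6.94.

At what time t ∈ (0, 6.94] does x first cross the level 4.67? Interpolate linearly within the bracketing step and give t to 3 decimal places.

t = 0.635

t=0.000: state=(3.510)
step 1 (dt=0.02): k1=(2.014), k2=(2.011), k3=(2.011), k4=(2.008); state += dt/6·(k1+2k2+2k3+k4)
t=0.020: state=(3.550)
t=0.040: state=(3.590)
t=0.060: state=(3.630)
continuing one RK4 step at a time; state shown every 25 steps (Δt=0.5):
t=0.500: state=(4.450)
t=0.620: state=(4.646)
next step: t=0.640: state=(4.678) — x has crossed 4.67
linear interpolation between t=0.620 (4.64649) and t=0.640 (4.67792) → t≈0.635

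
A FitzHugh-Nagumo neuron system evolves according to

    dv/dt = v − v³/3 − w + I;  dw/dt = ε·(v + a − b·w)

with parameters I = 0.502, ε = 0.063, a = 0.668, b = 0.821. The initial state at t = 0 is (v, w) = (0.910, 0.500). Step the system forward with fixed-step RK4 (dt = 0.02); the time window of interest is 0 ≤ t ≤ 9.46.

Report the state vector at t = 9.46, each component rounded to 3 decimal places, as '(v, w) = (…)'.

(v, w) = (1.090, 1.273)

t=0.000: state=(0.910, 0.500)
step 1 (dt=0.02): k1=(0.661, 0.074), k2=(0.661, 0.074), k3=(0.661, 0.074), k4=(0.661, 0.074); state += dt/6·(k1+2k2+2k3+k4)
t=0.020: state=(0.923, 0.501)
t=0.040: state=(0.936, 0.503)
t=0.060: state=(0.950, 0.504)
continuing one RK4 step at a time; state shown every 25 steps (Δt=0.5):
t=0.500: state=(1.227, 0.541)
t=1.000: state=(1.457, 0.590)
t=1.500: state=(1.572, 0.643)
t=2.000: state=(1.609, 0.697)
t=2.500: state=(1.607, 0.750)
t=3.000: state=(1.588, 0.802)
t=3.500: state=(1.562, 0.851)
t=4.000: state=(1.532, 0.898)
t=4.500: state=(1.500, 0.943)
t=5.000: state=(1.466, 0.986)
t=5.500: state=(1.431, 1.027)
t=6.000: state=(1.395, 1.065)
t=6.500: state=(1.358, 1.102)
t=7.000: state=(1.319, 1.136)
t=7.500: state=(1.278, 1.168)
t=8.000: state=(1.235, 1.198)
t=8.500: state=(1.189, 1.226)
t=9.000: state=(1.140, 1.252)
t=9.460: state=(1.090, 1.273)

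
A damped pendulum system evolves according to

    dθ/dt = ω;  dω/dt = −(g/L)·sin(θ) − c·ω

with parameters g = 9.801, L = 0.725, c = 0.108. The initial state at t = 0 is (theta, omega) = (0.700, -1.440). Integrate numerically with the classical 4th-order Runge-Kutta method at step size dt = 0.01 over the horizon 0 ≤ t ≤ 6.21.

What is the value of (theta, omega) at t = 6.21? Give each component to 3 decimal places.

t=0.000: state=(0.700, -1.440)
step 1 (dt=0.01): k1=(-1.440, -8.553), k2=(-1.483, -8.474), k3=(-1.482, -8.472), k4=(-1.525, -8.390); state += dt/6·(k1+2k2+2k3+k4)
t=0.010: state=(0.685, -1.525)
t=0.020: state=(0.670, -1.608)
t=0.030: state=(0.653, -1.689)
continuing one RK4 step at a time; state shown every 25 steps (Δt=0.25):
t=0.250: state=(0.131, -2.813)
t=0.500: state=(-0.521, -2.046)
t=0.750: state=(-0.773, 0.133)
t=1.000: state=(-0.466, 2.170)
t=1.250: state=(0.177, 2.611)
t=1.500: state=(0.669, 1.086)
t=1.750: state=(0.663, -1.123)
t=2.000: state=(0.176, -2.523)
t=2.250: state=(-0.431, -1.995)
t=2.500: state=(-0.701, -0.043)
t=2.750: state=(-0.455, 1.886)
t=3.000: state=(0.122, 2.412)
t=3.250: state=(0.592, 1.103)
t=3.500: state=(0.614, -0.932)
t=3.750: state=(0.184, -2.275)
t=4.000: state=(-0.373, -1.871)
t=4.250: state=(-0.636, -0.105)
t=4.500: state=(-0.424, 1.685)
t=4.750: state=(0.099, 2.206)
t=5.000: state=(0.533, 1.038)
t=5.250: state=(0.559, -0.832)
t=5.500: state=(0.170, -2.070)
t=5.750: state=(-0.338, -1.709)
t=6.000: state=(-0.577, -0.092)
t=6.210: state=(-0.440, 1.337)

(theta, omega) = (-0.440, 1.337)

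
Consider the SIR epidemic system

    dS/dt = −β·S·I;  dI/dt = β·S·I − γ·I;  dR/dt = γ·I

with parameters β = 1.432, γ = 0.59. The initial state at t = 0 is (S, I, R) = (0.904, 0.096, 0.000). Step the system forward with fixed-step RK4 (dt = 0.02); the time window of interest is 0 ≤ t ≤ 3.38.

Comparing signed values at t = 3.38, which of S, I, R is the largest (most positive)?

largest component: R

t=0.000: state=(0.904, 0.096, 0.000)
step 1 (dt=0.02): k1=(-0.124, 0.068, 0.057), k2=(-0.125, 0.068, 0.057), k3=(-0.125, 0.068, 0.057), k4=(-0.126, 0.068, 0.057); state += dt/6·(k1+2k2+2k3+k4)
t=0.020: state=(0.902, 0.097, 0.001)
t=0.040: state=(0.899, 0.099, 0.002)
t=0.060: state=(0.896, 0.100, 0.003)
continuing one RK4 step at a time; state shown every 10 steps (Δt=0.2):
t=0.200: state=(0.878, 0.110, 0.012)
t=0.400: state=(0.849, 0.125, 0.026)
t=0.600: state=(0.817, 0.141, 0.042)
t=0.800: state=(0.783, 0.158, 0.059)
t=1.000: state=(0.746, 0.175, 0.079)
t=1.200: state=(0.708, 0.191, 0.101)
t=1.400: state=(0.669, 0.207, 0.124)
t=1.600: state=(0.629, 0.222, 0.149)
t=1.800: state=(0.589, 0.234, 0.176)
t=2.000: state=(0.550, 0.245, 0.205)
t=2.200: state=(0.512, 0.254, 0.234)
t=2.400: state=(0.476, 0.260, 0.265)
t=2.600: state=(0.441, 0.263, 0.295)
t=2.800: state=(0.409, 0.264, 0.327)
t=3.000: state=(0.379, 0.263, 0.358)
t=3.200: state=(0.352, 0.259, 0.388)
t=3.380: state=(0.330, 0.255, 0.416)
compare at T: S=0.330, I=0.255, R=0.416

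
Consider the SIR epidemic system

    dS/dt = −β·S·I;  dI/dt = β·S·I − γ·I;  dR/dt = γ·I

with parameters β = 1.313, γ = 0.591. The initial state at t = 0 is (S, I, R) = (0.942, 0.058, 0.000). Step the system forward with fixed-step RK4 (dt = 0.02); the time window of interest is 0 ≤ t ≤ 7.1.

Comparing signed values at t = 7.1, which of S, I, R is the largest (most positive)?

largest component: R

t=0.000: state=(0.942, 0.058, 0.000)
step 1 (dt=0.02): k1=(-0.072, 0.037, 0.034), k2=(-0.072, 0.038, 0.034), k3=(-0.072, 0.038, 0.035), k4=(-0.073, 0.038, 0.035); state += dt/6·(k1+2k2+2k3+k4)
t=0.020: state=(0.941, 0.059, 0.001)
t=0.040: state=(0.939, 0.060, 0.001)
t=0.060: state=(0.938, 0.060, 0.002)
continuing one RK4 step at a time; state shown every 25 steps (Δt=0.5):
t=0.500: state=(0.901, 0.079, 0.020)
t=1.000: state=(0.848, 0.105, 0.047)
t=1.500: state=(0.785, 0.133, 0.082)
t=2.000: state=(0.712, 0.162, 0.126)
t=2.500: state=(0.635, 0.188, 0.178)
t=3.000: state=(0.558, 0.206, 0.236)
t=3.500: state=(0.485, 0.216, 0.299)
t=4.000: state=(0.421, 0.216, 0.363)
t=4.500: state=(0.366, 0.208, 0.426)
t=5.000: state=(0.320, 0.194, 0.485)
t=5.500: state=(0.284, 0.176, 0.540)
t=6.000: state=(0.254, 0.156, 0.589)
t=6.500: state=(0.231, 0.136, 0.633)
t=7.000: state=(0.213, 0.117, 0.670)
t=7.100: state=(0.209, 0.114, 0.677)
compare at T: S=0.209, I=0.114, R=0.677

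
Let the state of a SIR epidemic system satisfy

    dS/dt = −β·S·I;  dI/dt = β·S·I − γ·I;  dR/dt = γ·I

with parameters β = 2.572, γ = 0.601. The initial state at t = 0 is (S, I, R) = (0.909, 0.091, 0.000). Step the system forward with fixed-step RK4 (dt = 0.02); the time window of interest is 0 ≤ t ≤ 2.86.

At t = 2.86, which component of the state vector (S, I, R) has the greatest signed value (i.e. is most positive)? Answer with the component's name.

t=0.000: state=(0.909, 0.091, 0.000)
step 1 (dt=0.02): k1=(-0.213, 0.158, 0.055), k2=(-0.216, 0.160, 0.056), k3=(-0.216, 0.160, 0.056), k4=(-0.219, 0.163, 0.057); state += dt/6·(k1+2k2+2k3+k4)
t=0.020: state=(0.905, 0.094, 0.001)
t=0.040: state=(0.900, 0.098, 0.002)
t=0.060: state=(0.896, 0.101, 0.003)
continuing one RK4 step at a time; state shown every 5 steps (Δt=0.1):
t=0.100: state=(0.886, 0.108, 0.006)
t=0.200: state=(0.860, 0.127, 0.013)
t=0.300: state=(0.830, 0.149, 0.021)
t=0.400: state=(0.796, 0.173, 0.031)
t=0.500: state=(0.759, 0.199, 0.042)
t=0.600: state=(0.719, 0.226, 0.055)
t=0.700: state=(0.676, 0.255, 0.069)
t=0.800: state=(0.630, 0.284, 0.086)
t=0.900: state=(0.584, 0.313, 0.104)
t=1.000: state=(0.537, 0.340, 0.123)
t=1.100: state=(0.490, 0.366, 0.144)
t=1.200: state=(0.445, 0.388, 0.167)
t=1.300: state=(0.401, 0.408, 0.191)
t=1.400: state=(0.361, 0.423, 0.216)
t=1.500: state=(0.323, 0.435, 0.242)
t=1.600: state=(0.288, 0.443, 0.268)
t=1.700: state=(0.257, 0.448, 0.295)
t=1.800: state=(0.229, 0.449, 0.322)
t=1.900: state=(0.204, 0.447, 0.349)
t=2.000: state=(0.182, 0.442, 0.376)
t=2.100: state=(0.163, 0.435, 0.402)
t=2.200: state=(0.146, 0.426, 0.428)
t=2.300: state=(0.131, 0.416, 0.453)
t=2.400: state=(0.118, 0.405, 0.478)
t=2.500: state=(0.106, 0.392, 0.502)
t=2.600: state=(0.096, 0.379, 0.525)
t=2.700: state=(0.087, 0.365, 0.547)
t=2.800: state=(0.080, 0.351, 0.569)
t=2.860: state=(0.076, 0.343, 0.581)
compare at T: S=0.076, I=0.343, R=0.581

largest component: R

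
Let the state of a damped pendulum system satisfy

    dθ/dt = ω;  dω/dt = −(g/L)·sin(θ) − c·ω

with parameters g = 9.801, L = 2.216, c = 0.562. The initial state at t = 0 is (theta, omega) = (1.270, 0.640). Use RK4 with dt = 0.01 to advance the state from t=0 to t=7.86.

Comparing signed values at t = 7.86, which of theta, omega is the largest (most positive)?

t=0.000: state=(1.270, 0.640)
step 1 (dt=0.01): k1=(0.640, -4.584), k2=(0.617, -4.575), k3=(0.617, -4.575), k4=(0.594, -4.566); state += dt/6·(k1+2k2+2k3+k4)
t=0.010: state=(1.276, 0.594)
t=0.020: state=(1.282, 0.549)
t=0.030: state=(1.287, 0.503)
continuing one RK4 step at a time; state shown every 50 steps (Δt=0.5):
t=0.500: state=(1.065, -1.339)
t=1.000: state=(0.134, -2.073)
t=1.500: state=(-0.677, -0.940)
t=2.000: state=(-0.737, 0.638)
t=2.500: state=(-0.184, 1.357)
t=3.000: state=(0.389, 0.755)
t=3.500: state=(0.490, -0.333)
t=4.000: state=(0.150, -0.882)
t=4.500: state=(-0.237, -0.536)
t=5.000: state=(-0.323, 0.188)
t=5.500: state=(-0.108, 0.574)
t=6.000: state=(0.148, 0.366)
t=6.500: state=(0.212, -0.110)
t=7.000: state=(0.075, -0.374)
t=7.500: state=(-0.094, -0.246)
t=7.860: state=(-0.143, -0.020)
compare at T: theta=-0.143, omega=-0.020

largest component: omega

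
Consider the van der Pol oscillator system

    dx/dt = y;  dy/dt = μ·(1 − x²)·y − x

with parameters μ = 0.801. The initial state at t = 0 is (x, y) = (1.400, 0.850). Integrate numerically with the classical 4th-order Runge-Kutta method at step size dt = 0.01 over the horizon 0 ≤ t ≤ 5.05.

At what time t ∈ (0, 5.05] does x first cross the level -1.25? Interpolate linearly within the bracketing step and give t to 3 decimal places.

t = 2.689

t=0.000: state=(1.400, 0.850)
step 1 (dt=0.01): k1=(0.850, -2.054), k2=(0.840, -2.058), k3=(0.840, -2.058), k4=(0.829, -2.062); state += dt/6·(k1+2k2+2k3+k4)
t=0.010: state=(1.408, 0.829)
t=0.020: state=(1.417, 0.809)
t=0.030: state=(1.425, 0.788)
continuing one RK4 step at a time; state shown every 20 steps (Δt=0.2):
t=0.200: state=(1.529, 0.438)
t=0.400: state=(1.578, 0.070)
t=0.600: state=(1.561, -0.226)
t=0.800: state=(1.492, -0.458)
t=1.000: state=(1.381, -0.651)
t=1.200: state=(1.233, -0.829)
t=1.400: state=(1.049, -1.013)
t=1.600: state=(0.826, -1.222)
t=1.800: state=(0.558, -1.472)
t=2.000: state=(0.234, -1.768)
t=2.200: state=(-0.151, -2.082)
t=2.400: state=(-0.593, -2.307)
t=2.600: state=(-1.055, -2.255)
t=2.680: state=(-1.231, -2.120)
next step: t=2.690: state=(-1.252, -2.098) — x has crossed -1.25
linear interpolation between t=2.680 (-1.23065) and t=2.690 (-1.25174) → t≈2.689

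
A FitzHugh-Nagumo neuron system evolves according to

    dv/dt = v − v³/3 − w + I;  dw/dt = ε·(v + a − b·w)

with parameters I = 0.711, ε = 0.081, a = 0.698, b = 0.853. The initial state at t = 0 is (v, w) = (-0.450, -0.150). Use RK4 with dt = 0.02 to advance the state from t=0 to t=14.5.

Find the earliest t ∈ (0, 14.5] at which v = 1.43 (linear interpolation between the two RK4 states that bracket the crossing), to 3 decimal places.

t = 1.922

t=0.000: state=(-0.450, -0.150)
step 1 (dt=0.02): k1=(0.441, 0.030), k2=(0.445, 0.031), k3=(0.445, 0.031), k4=(0.448, 0.031); state += dt/6·(k1+2k2+2k3+k4)
t=0.020: state=(-0.441, -0.149)
t=0.040: state=(-0.432, -0.149)
t=0.060: state=(-0.423, -0.148)
continuing one RK4 step at a time; state shown every 25 steps (Δt=0.5):
t=0.500: state=(-0.179, -0.130)
t=1.000: state=(0.241, -0.097)
t=1.500: state=(0.867, -0.045)
t=1.920: state=(1.428, 0.019)
next step: t=1.940: state=(1.450, 0.022) — v has crossed 1.43
linear interpolation between t=1.920 (1.42767) and t=1.940 (1.45039) → t≈1.922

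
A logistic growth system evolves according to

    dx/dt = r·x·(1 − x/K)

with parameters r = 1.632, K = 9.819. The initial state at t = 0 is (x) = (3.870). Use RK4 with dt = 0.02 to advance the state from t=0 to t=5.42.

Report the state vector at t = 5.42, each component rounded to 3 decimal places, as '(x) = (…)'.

t=0.000: state=(3.870)
step 1 (dt=0.02): k1=(3.827), k2=(3.840), k3=(3.840), k4=(3.852); state += dt/6·(k1+2k2+2k3+k4)
t=0.020: state=(3.947)
t=0.040: state=(4.024)
t=0.060: state=(4.102)
continuing one RK4 step at a time; state shown every 10 steps (Δt=0.2):
t=0.200: state=(4.655)
t=0.400: state=(5.454)
t=0.600: state=(6.225)
t=0.800: state=(6.931)
t=1.000: state=(7.550)
t=1.200: state=(8.069)
t=1.400: state=(8.490)
t=1.600: state=(8.823)
t=1.800: state=(9.079)
t=2.000: state=(9.274)
t=2.200: state=(9.420)
t=2.400: state=(9.527)
t=2.600: state=(9.607)
t=2.800: state=(9.665)
t=3.000: state=(9.707)
t=3.200: state=(9.738)
t=3.400: state=(9.761)
t=3.600: state=(9.777)
t=3.800: state=(9.789)
t=4.000: state=(9.797)
t=4.200: state=(9.803)
t=4.400: state=(9.808)
t=4.600: state=(9.811)
t=4.800: state=(9.813)
t=5.000: state=(9.815)
t=5.200: state=(9.816)
t=5.400: state=(9.817)
t=5.420: state=(9.817)

(x) = (9.817)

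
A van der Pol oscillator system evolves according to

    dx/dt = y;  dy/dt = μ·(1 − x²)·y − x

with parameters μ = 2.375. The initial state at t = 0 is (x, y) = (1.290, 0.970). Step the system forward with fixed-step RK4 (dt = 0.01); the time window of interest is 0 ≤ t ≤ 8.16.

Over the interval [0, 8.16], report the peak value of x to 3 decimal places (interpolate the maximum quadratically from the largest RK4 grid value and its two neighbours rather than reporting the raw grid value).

max x = 2.022

t=0.000: state=(1.290, 0.970)
step 1 (dt=0.01): k1=(0.970, -2.820), k2=(0.956, -2.831), k3=(0.956, -2.830), k4=(0.942, -2.840); state += dt/6·(k1+2k2+2k3+k4)
t=0.010: state=(1.300, 0.942)
t=0.020: state=(1.309, 0.913)
t=0.030: state=(1.318, 0.885)
continuing one RK4 step at a time; state shown every 50 steps (Δt=0.5):
t=0.500: state=(1.464, -0.112)
t=1.000: state=(1.306, -0.467)
t=1.500: state=(0.998, -0.805)
t=2.000: state=(0.391, -1.876)
t=2.500: state=(-1.242, -4.033)
t=3.000: state=(-2.018, 0.023)
t=3.500: state=(-1.912, 0.285)
t=4.000: state=(-1.757, 0.333)
t=4.500: state=(-1.575, 0.399)
t=5.000: state=(-1.349, 0.519)
t=5.500: state=(-1.031, 0.799)
t=6.000: state=(-0.443, 1.785)
t=6.500: state=(1.141, 4.189)
t=7.000: state=(2.022, 0.026)
t=7.500: state=(1.922, -0.282)
t=8.000: state=(1.769, -0.330)
t=8.160: state=(1.715, -0.347)
largest grid value and its neighbours: x(7.000)=2.02175, x(7.010)=2.02190, x(7.020)=2.02185
parabola through these three points peaks at t≈7.012 with x≈2.02191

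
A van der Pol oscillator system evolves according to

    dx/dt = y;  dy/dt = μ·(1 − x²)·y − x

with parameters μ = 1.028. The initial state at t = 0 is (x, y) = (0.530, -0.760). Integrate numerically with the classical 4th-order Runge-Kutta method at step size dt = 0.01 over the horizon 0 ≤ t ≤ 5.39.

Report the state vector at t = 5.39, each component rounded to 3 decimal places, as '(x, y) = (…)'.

t=0.000: state=(0.530, -0.760)
step 1 (dt=0.01): k1=(-0.760, -1.092), k2=(-0.765, -1.095), k3=(-0.765, -1.095), k4=(-0.771, -1.099); state += dt/6·(k1+2k2+2k3+k4)
t=0.010: state=(0.522, -0.771)
t=0.020: state=(0.515, -0.782)
t=0.030: state=(0.507, -0.793)
continuing one RK4 step at a time; state shown every 20 steps (Δt=0.2):
t=0.200: state=(0.355, -0.993)
t=0.400: state=(0.130, -1.259)
t=0.600: state=(-0.150, -1.545)
t=0.800: state=(-0.485, -1.788)
t=1.000: state=(-0.854, -1.860)
t=1.200: state=(-1.208, -1.626)
t=1.400: state=(-1.486, -1.121)
t=1.600: state=(-1.652, -0.554)
t=1.800: state=(-1.715, -0.098)
t=2.000: state=(-1.701, 0.217)
t=2.200: state=(-1.635, 0.430)
t=2.400: state=(-1.532, 0.589)
t=2.600: state=(-1.401, 0.727)
t=2.800: state=(-1.242, 0.869)
t=3.000: state=(-1.052, 1.037)
t=3.200: state=(-0.824, 1.252)
t=3.400: state=(-0.546, 1.540)
t=3.600: state=(-0.202, 1.917)
t=3.800: state=(0.225, 2.348)
t=4.000: state=(0.729, 2.643)
t=4.200: state=(1.248, 2.444)
t=4.400: state=(1.666, 1.662)
t=4.600: state=(1.906, 0.761)
t=4.800: state=(1.989, 0.129)
t=5.000: state=(1.976, -0.228)
t=5.200: state=(1.909, -0.426)
t=5.390: state=(1.816, -0.544)

(x, y) = (1.816, -0.544)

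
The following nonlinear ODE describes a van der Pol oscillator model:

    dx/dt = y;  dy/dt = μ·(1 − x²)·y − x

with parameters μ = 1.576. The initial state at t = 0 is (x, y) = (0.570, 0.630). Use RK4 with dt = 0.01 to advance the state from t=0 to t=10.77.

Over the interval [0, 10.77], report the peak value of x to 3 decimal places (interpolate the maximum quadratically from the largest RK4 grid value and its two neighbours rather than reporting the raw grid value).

t=0.000: state=(0.570, 0.630)
step 1 (dt=0.01): k1=(0.630, 0.100), k2=(0.631, 0.094), k3=(0.630, 0.094), k4=(0.631, 0.088); state += dt/6·(k1+2k2+2k3+k4)
t=0.010: state=(0.576, 0.631)
t=0.020: state=(0.583, 0.632)
t=0.030: state=(0.589, 0.632)
continuing one RK4 step at a time; state shown every 50 steps (Δt=0.5):
t=0.500: state=(0.867, 0.491)
t=1.000: state=(1.006, 0.040)
t=1.500: state=(0.901, -0.462)
t=2.000: state=(0.521, -1.121)
t=2.500: state=(-0.340, -2.456)
t=3.000: state=(-1.621, -1.753)
t=3.500: state=(-1.910, 0.137)
t=4.000: state=(-1.745, 0.446)
t=4.500: state=(-1.485, 0.596)
t=5.000: state=(-1.131, 0.853)
t=5.500: state=(-0.568, 1.515)
t=6.000: state=(0.569, 3.149)
t=6.500: state=(1.884, 1.147)
t=7.000: state=(1.982, -0.271)
t=7.500: state=(1.792, -0.451)
t=8.000: state=(1.538, -0.574)
t=8.500: state=(1.202, -0.795)
t=9.000: state=(0.691, -1.346)
t=9.500: state=(-0.312, -2.863)
t=10.000: state=(-1.761, -1.754)
t=10.500: state=(-2.002, 0.195)
t=10.770: state=(-1.922, 0.366)
largest grid value and its neighbours: x(6.770)=2.01556, x(6.780)=2.01576, x(6.790)=2.01576
parabola through these three points peaks at t≈6.785 with x≈2.01579

max x = 2.016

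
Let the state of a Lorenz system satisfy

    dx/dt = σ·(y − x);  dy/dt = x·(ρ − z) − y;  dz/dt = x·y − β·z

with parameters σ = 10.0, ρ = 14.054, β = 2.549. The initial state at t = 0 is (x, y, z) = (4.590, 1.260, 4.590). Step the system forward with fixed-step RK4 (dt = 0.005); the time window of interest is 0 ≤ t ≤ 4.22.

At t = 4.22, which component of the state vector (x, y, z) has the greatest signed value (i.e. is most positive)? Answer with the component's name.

largest component: z

t=0.000: state=(4.590, 1.260, 4.590)
step 1 (dt=0.005): k1=(-33.300, 42.180, -5.917), k2=(-31.413, 41.353, -5.508), k3=(-31.481, 41.395, -5.514), k4=(-29.656, 40.605, -5.127); state += dt/6·(k1+2k2+2k3+k4)
t=0.005: state=(4.433, 1.467, 4.562)
t=0.010: state=(4.293, 1.666, 4.539)
t=0.015: state=(4.170, 1.859, 4.518)
continuing one RK4 step at a time; state shown every 40 steps (Δt=0.2):
t=0.200: state=(5.525, 7.990, 6.149)
t=0.400: state=(9.843, 9.747, 17.262)
t=0.600: state=(4.669, 1.826, 16.562)
t=0.800: state=(1.897, 1.641, 10.573)
t=1.000: state=(2.560, 3.421, 7.167)
t=1.200: state=(5.569, 7.725, 7.918)
t=1.400: state=(8.942, 8.911, 16.211)
t=1.600: state=(5.182, 2.914, 16.103)
t=1.800: state=(2.832, 2.644, 11.051)
t=2.000: state=(3.755, 4.806, 8.454)
t=2.200: state=(6.777, 8.459, 10.867)
t=2.400: state=(7.786, 6.646, 16.579)
t=2.600: state=(4.544, 3.277, 14.259)
t=2.800: state=(3.643, 3.909, 10.591)
t=3.000: state=(5.228, 6.452, 9.938)
t=3.200: state=(7.450, 7.941, 13.856)
t=3.400: state=(6.225, 4.908, 15.514)
t=3.600: state=(4.296, 3.910, 12.551)
t=3.800: state=(4.663, 5.334, 10.625)
t=4.000: state=(6.448, 7.314, 12.126)
t=4.200: state=(6.869, 6.296, 14.964)
t=4.220: state=(6.742, 6.043, 15.040)
compare at T: x=6.742, y=6.043, z=15.040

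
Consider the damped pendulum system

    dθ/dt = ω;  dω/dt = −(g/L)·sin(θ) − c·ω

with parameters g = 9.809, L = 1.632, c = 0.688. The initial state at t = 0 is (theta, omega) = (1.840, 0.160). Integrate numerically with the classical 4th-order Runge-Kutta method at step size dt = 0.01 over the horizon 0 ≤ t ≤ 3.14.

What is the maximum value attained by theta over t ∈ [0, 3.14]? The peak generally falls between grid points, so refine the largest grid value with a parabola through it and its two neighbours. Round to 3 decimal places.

max theta = 1.842

t=0.000: state=(1.840, 0.160)
step 1 (dt=0.01): k1=(0.160, -5.904), k2=(0.130, -5.882), k3=(0.131, -5.883), k4=(0.101, -5.861); state += dt/6·(k1+2k2+2k3+k4)
t=0.010: state=(1.841, 0.101)
t=0.020: state=(1.842, 0.043)
t=0.030: state=(1.842, -0.015)
continuing one RK4 step at a time; state shown every 20 steps (Δt=0.2):
t=0.200: state=(1.759, -0.949)
t=0.400: state=(1.468, -1.945)
t=0.600: state=(0.993, -2.746)
t=0.800: state=(0.399, -3.102)
t=1.000: state=(-0.202, -2.798)
t=1.200: state=(-0.683, -1.942)
t=1.400: state=(-0.964, -0.855)
t=1.600: state=(-1.027, 0.208)
t=1.800: state=(-0.892, 1.109)
t=2.000: state=(-0.602, 1.732)
t=2.200: state=(-0.226, 1.958)
t=2.400: state=(0.151, 1.739)
t=2.600: state=(0.447, 1.172)
t=2.800: state=(0.609, 0.443)
t=3.000: state=(0.625, -0.275)
t=3.140: state=(0.555, -0.699)
largest grid value and its neighbours: theta(0.020)=1.84202, theta(0.030)=1.84216, theta(0.040)=1.84172
parabola through these three points peaks at t≈0.027 with theta≈1.84218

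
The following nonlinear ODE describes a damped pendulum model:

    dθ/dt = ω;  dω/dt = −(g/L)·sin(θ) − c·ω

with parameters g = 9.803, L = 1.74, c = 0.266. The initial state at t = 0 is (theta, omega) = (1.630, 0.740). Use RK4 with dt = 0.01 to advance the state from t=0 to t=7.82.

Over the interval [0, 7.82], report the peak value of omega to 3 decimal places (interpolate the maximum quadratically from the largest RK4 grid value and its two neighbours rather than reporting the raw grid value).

max omega = 2.670

t=0.000: state=(1.630, 0.740)
step 1 (dt=0.01): k1=(0.740, -5.821), k2=(0.711, -5.812), k3=(0.711, -5.812), k4=(0.682, -5.803); state += dt/6·(k1+2k2+2k3+k4)
t=0.010: state=(1.637, 0.682)
t=0.020: state=(1.644, 0.624)
t=0.030: state=(1.650, 0.566)
continuing one RK4 step at a time; state shown every 50 steps (Δt=0.5):
t=0.500: state=(1.305, -1.974)
t=1.000: state=(-0.115, -3.154)
t=1.500: state=(-1.237, -0.999)
t=2.000: state=(-1.058, 1.626)
t=2.500: state=(0.126, 2.603)
t=3.000: state=(1.026, 0.699)
t=3.500: state=(0.773, -1.589)
t=4.000: state=(-0.257, -2.055)
t=4.500: state=(-0.876, -0.225)
t=5.000: state=(-0.488, 1.598)
t=5.500: state=(0.386, 1.491)
t=6.000: state=(0.721, -0.244)
t=6.500: state=(0.223, -1.511)
t=7.000: state=(-0.464, -0.927)
t=7.500: state=(-0.543, 0.609)
t=7.820: state=(-0.233, 1.233)
largest grid value and its neighbours: omega(2.390)=2.66854, omega(2.400)=2.66998, omega(2.410)=2.66994
parabola through these three points peaks at t≈2.405 with omega≈2.67015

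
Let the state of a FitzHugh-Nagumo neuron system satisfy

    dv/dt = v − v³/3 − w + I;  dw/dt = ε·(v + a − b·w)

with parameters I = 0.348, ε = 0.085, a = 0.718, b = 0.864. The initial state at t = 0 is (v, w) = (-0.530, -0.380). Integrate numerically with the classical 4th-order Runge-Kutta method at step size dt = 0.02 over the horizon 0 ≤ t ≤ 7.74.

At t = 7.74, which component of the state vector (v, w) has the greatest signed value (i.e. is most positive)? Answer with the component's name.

largest component: v

t=0.000: state=(-0.530, -0.380)
step 1 (dt=0.02): k1=(0.248, 0.044), k2=(0.249, 0.044), k3=(0.249, 0.044), k4=(0.250, 0.044); state += dt/6·(k1+2k2+2k3+k4)
t=0.020: state=(-0.525, -0.379)
t=0.040: state=(-0.520, -0.378)
t=0.060: state=(-0.515, -0.377)
continuing one RK4 step at a time; state shown every 25 steps (Δt=0.5):
t=0.500: state=(-0.386, -0.356)
t=1.000: state=(-0.182, -0.325)
t=1.500: state=(0.125, -0.285)
t=2.000: state=(0.590, -0.230)
t=2.500: state=(1.175, -0.155)
t=3.000: state=(1.623, -0.060)
t=3.500: state=(1.801, 0.044)
t=4.000: state=(1.829, 0.149)
t=4.500: state=(1.808, 0.249)
t=5.000: state=(1.772, 0.345)
t=5.500: state=(1.731, 0.435)
t=6.000: state=(1.688, 0.521)
t=6.500: state=(1.643, 0.602)
t=7.000: state=(1.598, 0.678)
t=7.500: state=(1.551, 0.749)
t=7.740: state=(1.529, 0.781)
compare at T: v=1.529, w=0.781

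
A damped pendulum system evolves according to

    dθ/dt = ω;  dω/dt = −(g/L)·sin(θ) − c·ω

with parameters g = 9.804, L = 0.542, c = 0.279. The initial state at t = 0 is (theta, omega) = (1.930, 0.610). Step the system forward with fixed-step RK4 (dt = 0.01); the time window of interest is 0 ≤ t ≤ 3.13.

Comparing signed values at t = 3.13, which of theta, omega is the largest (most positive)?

largest component: omega

t=0.000: state=(1.930, 0.610)
step 1 (dt=0.01): k1=(0.610, -17.104), k2=(0.524, -17.061), k3=(0.525, -17.064), k4=(0.439, -17.023); state += dt/6·(k1+2k2+2k3+k4)
t=0.010: state=(1.935, 0.439)
t=0.020: state=(1.939, 0.270)
t=0.030: state=(1.941, 0.100)
continuing one RK4 step at a time; state shown every 20 steps (Δt=0.2):
t=0.200: state=(1.715, -2.770)
t=0.400: state=(0.829, -5.917)
t=0.600: state=(-0.457, -6.199)
t=0.800: state=(-1.409, -3.029)
t=1.000: state=(-1.644, 0.645)
t=1.200: state=(-1.165, 4.072)
t=1.400: state=(-0.114, 5.927)
t=1.600: state=(0.948, 4.138)
t=1.800: state=(1.429, 0.608)
t=2.000: state=(1.197, -2.864)
t=2.200: state=(0.355, -5.184)
t=2.400: state=(-0.656, -4.332)
t=2.600: state=(-1.224, -1.185)
t=2.800: state=(-1.118, 2.189)
t=3.000: state=(-0.412, 4.545)
t=3.130: state=(0.199, 4.623)
compare at T: theta=0.199, omega=4.623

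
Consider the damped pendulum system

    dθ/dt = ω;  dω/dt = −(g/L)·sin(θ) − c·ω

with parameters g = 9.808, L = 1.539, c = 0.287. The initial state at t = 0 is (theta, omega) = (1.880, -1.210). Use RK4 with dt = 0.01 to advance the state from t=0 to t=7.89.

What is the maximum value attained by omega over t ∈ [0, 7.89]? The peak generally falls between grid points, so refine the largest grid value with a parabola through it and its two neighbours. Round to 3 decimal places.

max omega = 3.186

t=0.000: state=(1.880, -1.210)
step 1 (dt=0.01): k1=(-1.210, -5.723), k2=(-1.239, -5.727), k3=(-1.239, -5.727), k4=(-1.267, -5.731); state += dt/6·(k1+2k2+2k3+k4)
t=0.010: state=(1.868, -1.267)
t=0.020: state=(1.855, -1.325)
t=0.030: state=(1.841, -1.382)
continuing one RK4 step at a time; state shown every 50 steps (Δt=0.5):
t=0.500: state=(0.586, -3.725)
t=1.000: state=(-1.121, -2.320)
t=1.500: state=(-1.463, 0.911)
t=2.000: state=(-0.354, 3.142)
t=2.500: state=(0.996, 1.640)
t=3.000: state=(1.069, -1.293)
t=3.500: state=(-0.040, -2.611)
t=4.000: state=(-0.950, -0.667)
t=4.500: state=(-0.644, 1.726)
t=5.000: state=(0.384, 1.840)
t=5.500: state=(0.805, -0.281)
t=6.000: state=(0.206, -1.803)
t=6.500: state=(-0.567, -0.904)
t=7.000: state=(-0.536, 0.966)
t=7.500: state=(0.154, 1.421)
t=7.890: state=(0.534, 0.400)
largest grid value and its neighbours: omega(2.060)=3.18542, omega(2.070)=3.18563, omega(2.080)=3.18384
parabola through these three points peaks at t≈2.066 with omega≈3.18579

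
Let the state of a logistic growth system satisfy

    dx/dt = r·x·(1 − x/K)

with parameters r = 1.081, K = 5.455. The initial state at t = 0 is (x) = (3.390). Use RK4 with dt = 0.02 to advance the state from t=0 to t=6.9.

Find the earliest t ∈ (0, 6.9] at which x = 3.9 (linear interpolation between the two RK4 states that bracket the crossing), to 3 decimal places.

t=0.000: state=(3.390)
step 1 (dt=0.02): k1=(1.387), k2=(1.384), k3=(1.384), k4=(1.380); state += dt/6·(k1+2k2+2k3+k4)
t=0.020: state=(3.418)
t=0.040: state=(3.445)
t=0.060: state=(3.473)
t=0.380: state=(3.885)
next step: t=0.400: state=(3.910) — x has crossed 3.9
linear interpolation between t=0.380 (3.88548) and t=0.400 (3.90954) → t≈0.392

t = 0.392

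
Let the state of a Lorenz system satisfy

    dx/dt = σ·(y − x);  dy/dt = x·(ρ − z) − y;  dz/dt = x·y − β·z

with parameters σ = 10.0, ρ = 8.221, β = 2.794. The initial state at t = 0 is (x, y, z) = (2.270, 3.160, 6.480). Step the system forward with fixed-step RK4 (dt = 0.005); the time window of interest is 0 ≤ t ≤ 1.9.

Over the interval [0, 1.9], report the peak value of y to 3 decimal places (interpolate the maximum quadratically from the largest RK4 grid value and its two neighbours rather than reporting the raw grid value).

t=0.000: state=(2.270, 3.160, 6.480)
step 1 (dt=0.005): k1=(8.900, 0.792, -10.932), k2=(8.697, 0.891, -10.781), k3=(8.705, 0.889, -10.783), k4=(8.509, 0.988, -10.633); state += dt/6·(k1+2k2+2k3+k4)
t=0.005: state=(2.314, 3.164, 6.426)
t=0.010: state=(2.355, 3.170, 6.374)
t=0.015: state=(2.395, 3.176, 6.323)
continuing one RK4 step at a time; state shown every 20 steps (Δt=0.1):
t=0.100: state=(2.909, 3.414, 5.652)
t=0.200: state=(3.408, 3.930, 5.290)
t=0.300: state=(3.974, 4.582, 5.379)
t=0.400: state=(4.595, 5.206, 5.916)
t=0.500: state=(5.138, 5.580, 6.794)
t=0.600: state=(5.420, 5.522, 7.729)
t=0.700: state=(5.332, 5.068, 8.349)
t=0.800: state=(4.947, 4.476, 8.452)
t=0.900: state=(4.467, 4.009, 8.119)
t=1.000: state=(4.079, 3.776, 7.575)
t=1.100: state=(3.874, 3.767, 7.024)
t=1.200: state=(3.859, 3.931, 6.603)
t=1.300: state=(4.003, 4.209, 6.386)
t=1.400: state=(4.252, 4.532, 6.407)
t=1.500: state=(4.538, 4.816, 6.646)
t=1.600: state=(4.780, 4.973, 7.028)
t=1.700: state=(4.905, 4.955, 7.425)
t=1.800: state=(4.880, 4.783, 7.701)
t=1.900: state=(4.730, 4.540, 7.778)
largest grid value and its neighbours: y(0.535)=5.61294, y(0.540)=5.61295, y(0.545)=5.61176
parabola through these three points peaks at t≈0.538 with y≈5.61309

max y = 5.613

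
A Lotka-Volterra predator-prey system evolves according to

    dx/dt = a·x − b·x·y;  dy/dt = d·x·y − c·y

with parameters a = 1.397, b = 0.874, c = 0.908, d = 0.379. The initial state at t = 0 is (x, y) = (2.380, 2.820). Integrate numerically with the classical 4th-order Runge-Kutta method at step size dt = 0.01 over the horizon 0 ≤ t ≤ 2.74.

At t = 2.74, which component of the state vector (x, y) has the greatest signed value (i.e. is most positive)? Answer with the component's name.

t=0.000: state=(2.380, 2.820)
step 1 (dt=0.01): k1=(-2.541, -0.017), k2=(-2.527, -0.030), k3=(-2.527, -0.030), k4=(-2.513, -0.044); state += dt/6·(k1+2k2+2k3+k4)
t=0.010: state=(2.355, 2.820)
t=0.020: state=(2.330, 2.819)
t=0.030: state=(2.305, 2.818)
continuing one RK4 step at a time; state shown every 10 steps (Δt=0.1):
t=0.100: state=(2.140, 2.805)
t=0.200: state=(1.929, 2.767)
t=0.300: state=(1.746, 2.709)
t=0.400: state=(1.589, 2.635)
t=0.500: state=(1.457, 2.549)
t=0.600: state=(1.346, 2.454)
t=0.700: state=(1.255, 2.354)
t=0.800: state=(1.180, 2.251)
t=0.900: state=(1.119, 2.148)
t=1.000: state=(1.072, 2.044)
t=1.100: state=(1.035, 1.943)
t=1.200: state=(1.009, 1.844)
t=1.300: state=(0.992, 1.749)
t=1.400: state=(0.983, 1.658)
t=1.500: state=(0.981, 1.572)
t=1.600: state=(0.987, 1.490)
t=1.700: state=(1.000, 1.413)
t=1.800: state=(1.020, 1.340)
t=1.900: state=(1.046, 1.273)
t=2.000: state=(1.079, 1.210)
t=2.100: state=(1.119, 1.152)
t=2.200: state=(1.167, 1.099)
t=2.300: state=(1.221, 1.050)
t=2.400: state=(1.284, 1.005)
t=2.500: state=(1.355, 0.965)
t=2.600: state=(1.434, 0.929)
t=2.700: state=(1.523, 0.897)
t=2.740: state=(1.561, 0.886)
compare at T: x=1.561, y=0.886

largest component: x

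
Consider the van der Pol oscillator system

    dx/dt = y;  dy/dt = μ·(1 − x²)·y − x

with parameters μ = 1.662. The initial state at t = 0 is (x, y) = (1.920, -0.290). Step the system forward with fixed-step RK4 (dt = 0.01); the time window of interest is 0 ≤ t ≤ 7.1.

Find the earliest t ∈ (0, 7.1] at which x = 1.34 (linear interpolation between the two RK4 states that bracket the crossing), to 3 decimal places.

t=0.000: state=(1.920, -0.290)
step 1 (dt=0.01): k1=(-0.290, -0.625), k2=(-0.293, -0.613), k3=(-0.293, -0.613), k4=(-0.296, -0.600); state += dt/6·(k1+2k2+2k3+k4)
t=0.010: state=(1.917, -0.296)
t=0.020: state=(1.914, -0.302)
t=0.030: state=(1.911, -0.308)
continuing one RK4 step at a time; state shown every 25 steps (Δt=0.25):
t=0.250: state=(1.833, -0.394)
t=0.500: state=(1.726, -0.456)
t=0.750: state=(1.605, -0.515)
t=1.000: state=(1.468, -0.588)
t=1.200: state=(1.343, -0.667)
next step: t=1.210: state=(1.336, -0.671) — x has crossed 1.34
linear interpolation between t=1.200 (1.34260) and t=1.210 (1.33591) → t≈1.204

t = 1.204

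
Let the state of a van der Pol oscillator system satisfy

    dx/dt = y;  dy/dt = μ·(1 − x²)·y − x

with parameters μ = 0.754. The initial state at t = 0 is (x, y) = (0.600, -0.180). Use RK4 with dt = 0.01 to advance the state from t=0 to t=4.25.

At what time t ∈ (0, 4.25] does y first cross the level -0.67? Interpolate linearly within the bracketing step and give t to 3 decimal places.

t = 0.667

t=0.000: state=(0.600, -0.180)
step 1 (dt=0.01): k1=(-0.180, -0.687), k2=(-0.183, -0.688), k3=(-0.183, -0.688), k4=(-0.187, -0.689); state += dt/6·(k1+2k2+2k3+k4)
t=0.010: state=(0.598, -0.187)
t=0.020: state=(0.596, -0.194)
t=0.030: state=(0.594, -0.201)
continuing one RK4 step at a time; state shown every 20 steps (Δt=0.2):
t=0.200: state=(0.550, -0.321)
t=0.400: state=(0.471, -0.467)
t=0.600: state=(0.363, -0.619)
t=0.660: state=(0.324, -0.665)
next step: t=0.670: state=(0.318, -0.673) — y has crossed -0.67
linear interpolation between t=0.660 (-0.66478) and t=0.670 (-0.67251) → t≈0.667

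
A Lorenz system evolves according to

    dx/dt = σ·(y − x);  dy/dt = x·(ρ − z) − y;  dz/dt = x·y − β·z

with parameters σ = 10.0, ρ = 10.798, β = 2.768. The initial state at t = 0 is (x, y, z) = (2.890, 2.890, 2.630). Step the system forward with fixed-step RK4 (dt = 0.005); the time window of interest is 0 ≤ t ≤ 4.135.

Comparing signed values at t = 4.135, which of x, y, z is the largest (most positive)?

largest component: z

t=0.000: state=(2.890, 2.890, 2.630)
step 1 (dt=0.005): k1=(0.000, 20.716, 1.072), k2=(0.518, 20.656, 1.215), k3=(0.503, 20.666, 1.217), k4=(1.008, 20.615, 1.362); state += dt/6·(k1+2k2+2k3+k4)
t=0.005: state=(2.893, 2.993, 2.636)
t=0.010: state=(2.900, 3.096, 2.644)
t=0.015: state=(2.912, 3.199, 2.653)
continuing one RK4 step at a time; state shown every 40 steps (Δt=0.2):
t=0.200: state=(5.420, 7.486, 4.880)
t=0.400: state=(8.433, 8.277, 12.965)
t=0.600: state=(4.904, 2.802, 12.936)
t=0.800: state=(2.574, 2.258, 8.597)
t=1.000: state=(2.978, 3.614, 6.121)
t=1.200: state=(4.989, 6.292, 6.631)
t=1.400: state=(7.090, 7.417, 10.913)
t=1.600: state=(5.712, 4.436, 12.279)
t=1.800: state=(3.837, 3.408, 9.618)
t=2.000: state=(3.919, 4.359, 7.724)
t=2.200: state=(5.280, 6.080, 8.216)
t=2.400: state=(6.333, 6.380, 10.679)
t=2.600: state=(5.455, 4.751, 11.218)
t=2.800: state=(4.408, 4.174, 9.627)
t=3.000: state=(4.549, 4.879, 8.562)
t=3.200: state=(5.426, 5.866, 9.129)
t=3.400: state=(5.849, 5.765, 10.487)
t=3.600: state=(5.252, 4.862, 10.540)
t=3.800: state=(4.722, 4.636, 9.574)
t=4.000: state=(4.908, 5.144, 9.079)
t=4.135: state=(5.271, 5.540, 9.331)
compare at T: x=5.271, y=5.540, z=9.331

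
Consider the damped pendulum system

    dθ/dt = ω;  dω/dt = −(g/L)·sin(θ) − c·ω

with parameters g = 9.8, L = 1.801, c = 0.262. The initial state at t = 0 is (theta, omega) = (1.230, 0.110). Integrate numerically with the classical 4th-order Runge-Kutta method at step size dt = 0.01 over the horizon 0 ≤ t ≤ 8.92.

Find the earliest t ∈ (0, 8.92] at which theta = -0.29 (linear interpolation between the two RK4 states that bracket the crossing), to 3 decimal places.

t=0.000: state=(1.230, 0.110)
step 1 (dt=0.01): k1=(0.110, -5.157), k2=(0.084, -5.152), k3=(0.084, -5.151), k4=(0.058, -5.145); state += dt/6·(k1+2k2+2k3+k4)
t=0.010: state=(1.231, 0.058)
t=0.020: state=(1.231, 0.007)
t=0.030: state=(1.231, -0.044)
continuing one RK4 step at a time; state shown every 50 steps (Δt=0.5):
t=0.500: state=(0.692, -2.084)
t=0.910: state=(-0.276, -2.287)
next step: t=0.920: state=(-0.299, -2.266) — theta has crossed -0.29
linear interpolation between t=0.910 (-0.27623) and t=0.920 (-0.29900) → t≈0.916

t = 0.916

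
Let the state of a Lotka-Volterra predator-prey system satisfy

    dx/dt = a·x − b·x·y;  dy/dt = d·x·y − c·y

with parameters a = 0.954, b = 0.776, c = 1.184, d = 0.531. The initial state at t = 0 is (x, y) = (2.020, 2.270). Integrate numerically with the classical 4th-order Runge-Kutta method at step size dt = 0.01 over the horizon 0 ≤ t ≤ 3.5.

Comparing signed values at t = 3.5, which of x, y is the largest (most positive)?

t=0.000: state=(2.020, 2.270)
step 1 (dt=0.01): k1=(-1.631, -0.253), k2=(-1.623, -0.263), k3=(-1.623, -0.262), k4=(-1.614, -0.272); state += dt/6·(k1+2k2+2k3+k4)
t=0.010: state=(2.004, 2.267)
t=0.020: state=(1.988, 2.265)
t=0.030: state=(1.972, 2.262)
continuing one RK4 step at a time; state shown every 20 steps (Δt=0.2):
t=0.200: state=(1.729, 2.185)
t=0.400: state=(1.506, 2.046)
t=0.600: state=(1.344, 1.877)
t=0.800: state=(1.232, 1.698)
t=1.000: state=(1.162, 1.521)
t=1.200: state=(1.125, 1.355)
t=1.400: state=(1.116, 1.204)
t=1.600: state=(1.133, 1.071)
t=1.800: state=(1.172, 0.955)
t=2.000: state=(1.233, 0.856)
t=2.200: state=(1.315, 0.773)
t=2.400: state=(1.419, 0.705)
t=2.600: state=(1.546, 0.651)
t=2.800: state=(1.697, 0.610)
t=3.000: state=(1.872, 0.582)
t=3.200: state=(2.073, 0.566)
t=3.400: state=(2.299, 0.563)
t=3.500: state=(2.420, 0.567)
compare at T: x=2.420, y=0.567

largest component: x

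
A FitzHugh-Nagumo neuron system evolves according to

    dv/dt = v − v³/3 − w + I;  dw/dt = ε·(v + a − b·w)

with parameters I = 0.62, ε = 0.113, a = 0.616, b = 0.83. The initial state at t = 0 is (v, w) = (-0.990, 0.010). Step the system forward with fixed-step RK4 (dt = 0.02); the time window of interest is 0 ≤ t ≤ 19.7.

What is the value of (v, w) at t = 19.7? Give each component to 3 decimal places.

(v, w) = (0.449, 1.493)

t=0.000: state=(-0.990, 0.010)
step 1 (dt=0.02): k1=(-0.057, -0.043), k2=(-0.056, -0.043), k3=(-0.056, -0.043), k4=(-0.056, -0.043); state += dt/6·(k1+2k2+2k3+k4)
t=0.020: state=(-0.991, 0.009)
t=0.040: state=(-0.992, 0.008)
t=0.060: state=(-0.993, 0.007)
continuing one RK4 step at a time; state shown every 50 steps (Δt=1):
t=1.000: state=(-1.025, -0.034)
t=2.000: state=(-1.016, -0.075)
t=3.000: state=(-0.970, -0.109)
t=4.000: state=(-0.890, -0.133)
t=5.000: state=(-0.770, -0.145)
t=6.000: state=(-0.581, -0.139)
t=7.000: state=(-0.234, -0.106)
t=8.000: state=(0.553, -0.018)
t=9.000: state=(1.633, 0.174)
t=10.000: state=(1.836, 0.418)
t=11.000: state=(1.766, 0.641)
t=12.000: state=(1.670, 0.836)
t=13.000: state=(1.570, 1.002)
t=14.000: state=(1.466, 1.142)
t=15.000: state=(1.356, 1.259)
t=16.000: state=(1.237, 1.352)
t=17.000: state=(1.101, 1.424)
t=18.000: state=(0.934, 1.473)
t=19.000: state=(0.702, 1.496)
t=19.700: state=(0.449, 1.493)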